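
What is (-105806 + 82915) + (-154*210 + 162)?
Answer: -55069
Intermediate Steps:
(-105806 + 82915) + (-154*210 + 162) = -22891 + (-32340 + 162) = -22891 - 32178 = -55069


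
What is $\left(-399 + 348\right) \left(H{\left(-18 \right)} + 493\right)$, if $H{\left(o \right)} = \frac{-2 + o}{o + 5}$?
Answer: $- \frac{327879}{13} \approx -25221.0$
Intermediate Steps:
$H{\left(o \right)} = \frac{-2 + o}{5 + o}$
$\left(-399 + 348\right) \left(H{\left(-18 \right)} + 493\right) = \left(-399 + 348\right) \left(\frac{-2 - 18}{5 - 18} + 493\right) = - 51 \left(\frac{1}{-13} \left(-20\right) + 493\right) = - 51 \left(\left(- \frac{1}{13}\right) \left(-20\right) + 493\right) = - 51 \left(\frac{20}{13} + 493\right) = \left(-51\right) \frac{6429}{13} = - \frac{327879}{13}$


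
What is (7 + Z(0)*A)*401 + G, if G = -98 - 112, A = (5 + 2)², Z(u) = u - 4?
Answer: -75999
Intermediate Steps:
Z(u) = -4 + u
A = 49 (A = 7² = 49)
G = -210
(7 + Z(0)*A)*401 + G = (7 + (-4 + 0)*49)*401 - 210 = (7 - 4*49)*401 - 210 = (7 - 196)*401 - 210 = -189*401 - 210 = -75789 - 210 = -75999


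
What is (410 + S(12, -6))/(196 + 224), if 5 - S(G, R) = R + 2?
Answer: 419/420 ≈ 0.99762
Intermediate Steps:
S(G, R) = 3 - R (S(G, R) = 5 - (R + 2) = 5 - (2 + R) = 5 + (-2 - R) = 3 - R)
(410 + S(12, -6))/(196 + 224) = (410 + (3 - 1*(-6)))/(196 + 224) = (410 + (3 + 6))/420 = (410 + 9)*(1/420) = 419*(1/420) = 419/420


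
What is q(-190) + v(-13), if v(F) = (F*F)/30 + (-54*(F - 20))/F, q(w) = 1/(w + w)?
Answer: -1948033/14820 ≈ -131.45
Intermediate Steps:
q(w) = 1/(2*w)
v(F) = F**2/30 + (1080 - 54*F)/F (v(F) = F**2*(1/30) + (-54*(-20 + F))/F = F**2/30 + (1080 - 54*F)/F)
q(-190) + v(-13) = (1/2)/(-190) + (-54 + 1080/(-13) + (1/30)*(-13)**2) = (1/2)*(-1/190) + (-54 + 1080*(-1/13) + (1/30)*169) = -1/380 + (-54 - 1080/13 + 169/30) = -1/380 - 51263/390 = -1948033/14820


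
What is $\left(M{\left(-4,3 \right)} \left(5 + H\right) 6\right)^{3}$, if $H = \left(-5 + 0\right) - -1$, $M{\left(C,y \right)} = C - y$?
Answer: $-74088$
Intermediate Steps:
$H = -4$ ($H = -5 + 1 = -4$)
$\left(M{\left(-4,3 \right)} \left(5 + H\right) 6\right)^{3} = \left(\left(-4 - 3\right) \left(5 - 4\right) 6\right)^{3} = \left(\left(-4 - 3\right) 1 \cdot 6\right)^{3} = \left(\left(-7\right) 6\right)^{3} = \left(-42\right)^{3} = -74088$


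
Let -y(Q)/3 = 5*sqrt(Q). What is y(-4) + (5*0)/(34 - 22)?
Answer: -30*I ≈ -30.0*I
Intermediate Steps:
y(Q) = -15*sqrt(Q)
y(-4) + (5*0)/(34 - 22) = -30*I + (5*0)/(34 - 22) = -30*I + 0/12 = -30*I + 0*(1/12) = -30*I + 0 = -30*I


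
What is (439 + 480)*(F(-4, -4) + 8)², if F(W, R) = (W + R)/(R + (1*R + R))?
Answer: 621244/9 ≈ 69027.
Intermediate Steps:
F(W, R) = (R + W)/(3*R) (F(W, R) = (R + W)/(R + (R + R)) = (R + W)/(R + 2*R) = (R + W)/((3*R)) = (R + W)*(1/(3*R)) = (R + W)/(3*R))
(439 + 480)*(F(-4, -4) + 8)² = (439 + 480)*((⅓)*(-4 - 4)/(-4) + 8)² = 919*((⅓)*(-¼)*(-8) + 8)² = 919*(⅔ + 8)² = 919*(26/3)² = 919*(676/9) = 621244/9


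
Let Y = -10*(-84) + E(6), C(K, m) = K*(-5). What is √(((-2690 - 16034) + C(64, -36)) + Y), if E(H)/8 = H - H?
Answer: 2*I*√4551 ≈ 134.92*I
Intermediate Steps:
E(H) = 0 (E(H) = 8*(H - H) = 8*0 = 0)
C(K, m) = -5*K
Y = 840 (Y = -10*(-84) + 0 = 840 + 0 = 840)
√(((-2690 - 16034) + C(64, -36)) + Y) = √(((-2690 - 16034) - 5*64) + 840) = √((-18724 - 320) + 840) = √(-19044 + 840) = √(-18204) = 2*I*√4551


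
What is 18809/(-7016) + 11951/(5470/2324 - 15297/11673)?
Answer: 379017741450649/33093398552 ≈ 11453.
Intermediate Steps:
18809/(-7016) + 11951/(5470/2324 - 15297/11673) = 18809*(-1/7016) + 11951/(5470*(1/2324) - 15297*1/11673) = -18809/7016 + 11951/(2735/1162 - 5099/3891) = -18809/7016 + 11951/(4716847/4521342) = -18809/7016 + 11951*(4521342/4716847) = -18809/7016 + 54034558242/4716847 = 379017741450649/33093398552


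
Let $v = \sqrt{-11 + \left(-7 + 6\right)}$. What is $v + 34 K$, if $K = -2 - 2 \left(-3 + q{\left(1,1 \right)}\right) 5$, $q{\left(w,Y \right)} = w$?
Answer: $612 + 2 i \sqrt{3} \approx 612.0 + 3.4641 i$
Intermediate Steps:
$K = 18$ ($K = -2 - 2 \left(-3 + 1\right) 5 = -2 - 2 \left(\left(-2\right) 5\right) = -2 - -20 = -2 + 20 = 18$)
$v = 2 i \sqrt{3}$ ($v = \sqrt{-11 - 1} = \sqrt{-12} = 2 i \sqrt{3} \approx 3.4641 i$)
$v + 34 K = 2 i \sqrt{3} + 34 \cdot 18 = 2 i \sqrt{3} + 612 = 612 + 2 i \sqrt{3}$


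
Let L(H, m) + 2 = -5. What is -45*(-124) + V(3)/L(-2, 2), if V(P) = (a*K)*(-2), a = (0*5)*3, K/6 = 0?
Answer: 5580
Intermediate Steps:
K = 0 (K = 6*0 = 0)
L(H, m) = -7 (L(H, m) = -2 - 5 = -7)
a = 0 (a = 0*3 = 0)
V(P) = 0 (V(P) = (0*0)*(-2) = 0*(-2) = 0)
-45*(-124) + V(3)/L(-2, 2) = -45*(-124) + 0/(-7) = 5580 + 0*(-⅐) = 5580 + 0 = 5580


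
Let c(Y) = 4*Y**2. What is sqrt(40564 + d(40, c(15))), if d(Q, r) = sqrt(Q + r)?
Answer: sqrt(40564 + 2*sqrt(235)) ≈ 201.48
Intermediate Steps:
sqrt(40564 + d(40, c(15))) = sqrt(40564 + sqrt(40 + 4*15**2)) = sqrt(40564 + sqrt(40 + 4*225)) = sqrt(40564 + sqrt(40 + 900)) = sqrt(40564 + sqrt(940)) = sqrt(40564 + 2*sqrt(235))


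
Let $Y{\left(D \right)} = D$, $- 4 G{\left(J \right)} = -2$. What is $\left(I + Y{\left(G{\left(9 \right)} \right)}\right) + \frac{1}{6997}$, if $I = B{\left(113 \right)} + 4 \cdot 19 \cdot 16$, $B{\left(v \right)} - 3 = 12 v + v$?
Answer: $\frac{37622871}{13994} \approx 2688.5$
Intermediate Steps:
$B{\left(v \right)} = 3 + 13 v$ ($B{\left(v \right)} = 3 + \left(12 v + v\right) = 3 + 13 v$)
$G{\left(J \right)} = \frac{1}{2}$ ($G{\left(J \right)} = \left(- \frac{1}{4}\right) \left(-2\right) = \frac{1}{2}$)
$I = 2688$ ($I = \left(3 + 13 \cdot 113\right) + 4 \cdot 19 \cdot 16 = \left(3 + 1469\right) + 76 \cdot 16 = 1472 + 1216 = 2688$)
$\left(I + Y{\left(G{\left(9 \right)} \right)}\right) + \frac{1}{6997} = \left(2688 + \frac{1}{2}\right) + \frac{1}{6997} = \frac{5377}{2} + \frac{1}{6997} = \frac{37622871}{13994}$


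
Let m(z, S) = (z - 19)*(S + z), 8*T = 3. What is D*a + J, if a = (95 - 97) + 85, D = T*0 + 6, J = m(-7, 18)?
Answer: 212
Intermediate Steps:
T = 3/8 (T = (1/8)*3 = 3/8 ≈ 0.37500)
m(z, S) = (-19 + z)*(S + z)
J = -286 (J = (-7)**2 - 19*18 - 19*(-7) + 18*(-7) = 49 - 342 + 133 - 126 = -286)
D = 6 (D = (3/8)*0 + 6 = 0 + 6 = 6)
a = 83 (a = -2 + 85 = 83)
D*a + J = 6*83 - 286 = 498 - 286 = 212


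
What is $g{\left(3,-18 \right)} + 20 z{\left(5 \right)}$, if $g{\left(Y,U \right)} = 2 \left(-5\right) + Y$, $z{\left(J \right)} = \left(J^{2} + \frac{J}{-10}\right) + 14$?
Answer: $763$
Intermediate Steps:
$z{\left(J \right)} = 14 + J^{2} - \frac{J}{10}$ ($z{\left(J \right)} = \left(J^{2} - \frac{J}{10}\right) + 14 = 14 + J^{2} - \frac{J}{10}$)
$g{\left(Y,U \right)} = -10 + Y$
$g{\left(3,-18 \right)} + 20 z{\left(5 \right)} = \left(-10 + 3\right) + 20 \left(14 + 5^{2} - \frac{1}{2}\right) = -7 + 20 \left(14 + 25 - \frac{1}{2}\right) = -7 + 20 \cdot \frac{77}{2} = -7 + 770 = 763$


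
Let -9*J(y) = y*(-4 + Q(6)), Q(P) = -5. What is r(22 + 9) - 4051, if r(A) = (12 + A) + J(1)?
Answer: -4007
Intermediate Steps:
J(y) = y (J(y) = -y*(-4 - 5)/9 = -y*(-9)/9 = -(-1)*y = y)
r(A) = 13 + A (r(A) = (12 + A) + 1 = 13 + A)
r(22 + 9) - 4051 = (13 + (22 + 9)) - 4051 = (13 + 31) - 4051 = 44 - 4051 = -4007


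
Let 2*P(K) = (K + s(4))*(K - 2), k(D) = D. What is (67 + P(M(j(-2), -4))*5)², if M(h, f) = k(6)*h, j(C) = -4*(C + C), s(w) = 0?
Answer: 511981129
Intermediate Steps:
j(C) = -8*C
M(h, f) = 6*h
P(K) = K*(-2 + K)/2 (P(K) = ((K + 0)*(K - 2))/2 = (K*(-2 + K))/2 = K*(-2 + K)/2)
(67 + P(M(j(-2), -4))*5)² = (67 + ((6*(-8*(-2)))*(-2 + 6*(-8*(-2)))/2)*5)² = (67 + ((6*16)*(-2 + 6*16)/2)*5)² = (67 + ((½)*96*(-2 + 96))*5)² = (67 + ((½)*96*94)*5)² = (67 + 4512*5)² = (67 + 22560)² = 22627² = 511981129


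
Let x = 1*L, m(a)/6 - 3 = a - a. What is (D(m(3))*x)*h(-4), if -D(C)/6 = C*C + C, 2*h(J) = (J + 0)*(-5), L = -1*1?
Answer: 20520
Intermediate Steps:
L = -1
h(J) = -5*J/2 (h(J) = ((J + 0)*(-5))/2 = (J*(-5))/2 = (-5*J)/2 = -5*J/2)
m(a) = 18 (m(a) = 18 + 6*(a - a) = 18 + 6*0 = 18 + 0 = 18)
x = -1 (x = 1*(-1) = -1)
D(C) = -6*C - 6*C**2 (D(C) = -6*(C*C + C) = -6*(C**2 + C) = -6*(C + C**2) = -6*C - 6*C**2)
(D(m(3))*x)*h(-4) = (-6*18*(1 + 18)*(-1))*(-5/2*(-4)) = (-6*18*19*(-1))*10 = -2052*(-1)*10 = 2052*10 = 20520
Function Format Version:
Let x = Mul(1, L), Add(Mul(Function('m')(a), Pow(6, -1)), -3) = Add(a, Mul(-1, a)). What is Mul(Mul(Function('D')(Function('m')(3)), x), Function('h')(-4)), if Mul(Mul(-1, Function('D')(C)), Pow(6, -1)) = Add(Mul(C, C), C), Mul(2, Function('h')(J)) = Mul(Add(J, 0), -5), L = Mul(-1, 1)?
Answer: 20520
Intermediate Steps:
L = -1
Function('h')(J) = Mul(Rational(-5, 2), J) (Function('h')(J) = Mul(Rational(1, 2), Mul(Add(J, 0), -5)) = Mul(Rational(1, 2), Mul(J, -5)) = Mul(Rational(1, 2), Mul(-5, J)) = Mul(Rational(-5, 2), J))
Function('m')(a) = 18 (Function('m')(a) = Add(18, Mul(6, Add(a, Mul(-1, a)))) = Add(18, Mul(6, 0)) = Add(18, 0) = 18)
x = -1 (x = Mul(1, -1) = -1)
Function('D')(C) = Add(Mul(-6, C), Mul(-6, Pow(C, 2))) (Function('D')(C) = Mul(-6, Add(Mul(C, C), C)) = Mul(-6, Add(Pow(C, 2), C)) = Mul(-6, Add(C, Pow(C, 2))) = Add(Mul(-6, C), Mul(-6, Pow(C, 2))))
Mul(Mul(Function('D')(Function('m')(3)), x), Function('h')(-4)) = Mul(Mul(Mul(-6, 18, Add(1, 18)), -1), Mul(Rational(-5, 2), -4)) = Mul(Mul(Mul(-6, 18, 19), -1), 10) = Mul(Mul(-2052, -1), 10) = Mul(2052, 10) = 20520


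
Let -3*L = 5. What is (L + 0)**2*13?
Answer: 325/9 ≈ 36.111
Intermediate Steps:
L = -5/3 (L = -1/3*5 = -5/3 ≈ -1.6667)
(L + 0)**2*13 = (-5/3 + 0)**2*13 = (-5/3)**2*13 = (25/9)*13 = 325/9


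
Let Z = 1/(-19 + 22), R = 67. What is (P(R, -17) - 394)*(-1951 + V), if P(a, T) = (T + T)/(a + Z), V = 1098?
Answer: 33987785/101 ≈ 3.3651e+5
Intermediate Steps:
Z = ⅓ (Z = 1/3 = ⅓ ≈ 0.33333)
P(a, T) = 2*T/(⅓ + a) (P(a, T) = (T + T)/(a + ⅓) = (2*T)/(⅓ + a) = 2*T/(⅓ + a))
(P(R, -17) - 394)*(-1951 + V) = (6*(-17)/(1 + 3*67) - 394)*(-1951 + 1098) = (6*(-17)/(1 + 201) - 394)*(-853) = (6*(-17)/202 - 394)*(-853) = (6*(-17)*(1/202) - 394)*(-853) = (-51/101 - 394)*(-853) = -39845/101*(-853) = 33987785/101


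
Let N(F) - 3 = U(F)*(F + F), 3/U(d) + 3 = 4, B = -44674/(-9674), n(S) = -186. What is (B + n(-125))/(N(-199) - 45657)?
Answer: 125335/32371968 ≈ 0.0038717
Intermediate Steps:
B = 3191/691 (B = -44674*(-1/9674) = 3191/691 ≈ 4.6179)
U(d) = 3 (U(d) = 3/(-3 + 4) = 3/1 = 3*1 = 3)
N(F) = 3 + 6*F (N(F) = 3 + 3*(F + F) = 3 + 3*(2*F) = 3 + 6*F)
(B + n(-125))/(N(-199) - 45657) = (3191/691 - 186)/((3 + 6*(-199)) - 45657) = -125335/(691*((3 - 1194) - 45657)) = -125335/(691*(-1191 - 45657)) = -125335/691/(-46848) = -125335/691*(-1/46848) = 125335/32371968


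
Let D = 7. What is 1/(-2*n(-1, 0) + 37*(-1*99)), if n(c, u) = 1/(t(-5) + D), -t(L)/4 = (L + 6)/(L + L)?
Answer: -37/135541 ≈ -0.00027298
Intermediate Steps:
t(L) = -2*(6 + L)/L (t(L) = -4*(L + 6)/(L + L) = -4*(6 + L)/(2*L) = -4*(6 + L)*1/(2*L) = -2*(6 + L)/L)
n(c, u) = 5/37 (n(c, u) = 1/((-2 - 12/(-5)) + 7) = 1/((-2 - 12*(-⅕)) + 7) = 1/((-2 + 12/5) + 7) = 1/(⅖ + 7) = 1/(37/5) = 5/37)
1/(-2*n(-1, 0) + 37*(-1*99)) = 1/(-2*5/37 + 37*(-1*99)) = 1/(-10/37 + 37*(-99)) = 1/(-10/37 - 3663) = 1/(-135541/37) = -37/135541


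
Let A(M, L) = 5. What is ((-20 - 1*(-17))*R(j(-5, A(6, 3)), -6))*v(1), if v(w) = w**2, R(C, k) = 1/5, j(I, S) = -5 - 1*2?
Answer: -3/5 ≈ -0.60000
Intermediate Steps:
j(I, S) = -7 (j(I, S) = -5 - 2 = -7)
R(C, k) = 1/5
((-20 - 1*(-17))*R(j(-5, A(6, 3)), -6))*v(1) = ((-20 - 1*(-17))*(1/5))*1**2 = ((-20 + 17)*(1/5))*1 = -3*1/5*1 = -3/5*1 = -3/5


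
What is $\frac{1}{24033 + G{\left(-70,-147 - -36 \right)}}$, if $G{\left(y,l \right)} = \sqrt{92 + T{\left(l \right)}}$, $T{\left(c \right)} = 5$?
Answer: $\frac{24033}{577584992} - \frac{\sqrt{97}}{577584992} \approx 4.1592 \cdot 10^{-5}$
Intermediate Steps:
$G{\left(y,l \right)} = \sqrt{97}$ ($G{\left(y,l \right)} = \sqrt{92 + 5} = \sqrt{97}$)
$\frac{1}{24033 + G{\left(-70,-147 - -36 \right)}} = \frac{1}{24033 + \sqrt{97}}$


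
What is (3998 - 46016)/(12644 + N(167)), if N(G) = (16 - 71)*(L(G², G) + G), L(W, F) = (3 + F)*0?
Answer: -14006/1153 ≈ -12.147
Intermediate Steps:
L(W, F) = 0
N(G) = -55*G (N(G) = (16 - 71)*(0 + G) = -55*G)
(3998 - 46016)/(12644 + N(167)) = (3998 - 46016)/(12644 - 55*167) = -42018/(12644 - 9185) = -42018/3459 = -42018*1/3459 = -14006/1153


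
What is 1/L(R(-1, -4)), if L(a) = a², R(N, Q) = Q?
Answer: 1/16 ≈ 0.062500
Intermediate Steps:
1/L(R(-1, -4)) = 1/((-4)²) = 1/16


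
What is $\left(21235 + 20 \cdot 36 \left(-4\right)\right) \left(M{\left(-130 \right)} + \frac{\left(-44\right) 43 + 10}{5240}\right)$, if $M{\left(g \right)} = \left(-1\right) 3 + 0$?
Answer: $- \frac{32308471}{524} \approx -61657.0$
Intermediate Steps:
$M{\left(g \right)} = -3$ ($M{\left(g \right)} = -3 + 0 = -3$)
$\left(21235 + 20 \cdot 36 \left(-4\right)\right) \left(M{\left(-130 \right)} + \frac{\left(-44\right) 43 + 10}{5240}\right) = \left(21235 + 20 \cdot 36 \left(-4\right)\right) \left(-3 + \frac{\left(-44\right) 43 + 10}{5240}\right) = \left(21235 + 720 \left(-4\right)\right) \left(-3 + \left(-1892 + 10\right) \frac{1}{5240}\right) = \left(21235 - 2880\right) \left(-3 - \frac{941}{2620}\right) = 18355 \left(-3 - \frac{941}{2620}\right) = 18355 \left(- \frac{8801}{2620}\right) = - \frac{32308471}{524}$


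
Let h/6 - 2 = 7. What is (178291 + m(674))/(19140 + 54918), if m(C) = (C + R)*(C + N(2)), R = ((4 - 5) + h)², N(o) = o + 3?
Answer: 1271624/37029 ≈ 34.341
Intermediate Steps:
h = 54 (h = 12 + 6*7 = 12 + 42 = 54)
N(o) = 3 + o
R = 2809 (R = ((4 - 5) + 54)² = (-1 + 54)² = 53² = 2809)
m(C) = (5 + C)*(2809 + C) (m(C) = (C + 2809)*(C + (3 + 2)) = (2809 + C)*(C + 5) = (2809 + C)*(5 + C) = (5 + C)*(2809 + C))
(178291 + m(674))/(19140 + 54918) = (178291 + (14045 + 674² + 2814*674))/(19140 + 54918) = (178291 + (14045 + 454276 + 1896636))/74058 = (178291 + 2364957)*(1/74058) = 2543248*(1/74058) = 1271624/37029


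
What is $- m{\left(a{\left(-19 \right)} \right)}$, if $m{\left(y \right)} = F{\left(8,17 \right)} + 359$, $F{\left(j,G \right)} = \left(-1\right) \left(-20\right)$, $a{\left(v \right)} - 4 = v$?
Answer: $-379$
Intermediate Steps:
$a{\left(v \right)} = 4 + v$
$F{\left(j,G \right)} = 20$
$m{\left(y \right)} = 379$ ($m{\left(y \right)} = 20 + 359 = 379$)
$- m{\left(a{\left(-19 \right)} \right)} = \left(-1\right) 379 = -379$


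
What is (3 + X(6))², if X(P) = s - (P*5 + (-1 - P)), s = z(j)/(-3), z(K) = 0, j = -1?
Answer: 400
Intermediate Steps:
s = 0 (s = 0/(-3) = 0*(-⅓) = 0)
X(P) = 1 - 4*P (X(P) = 0 - (P*5 + (-1 - P)) = 0 - (5*P + (-1 - P)) = 0 - (-1 + 4*P) = 0 + (1 - 4*P) = 1 - 4*P)
(3 + X(6))² = (3 + (1 - 4*6))² = (3 + (1 - 24))² = (3 - 23)² = (-20)² = 400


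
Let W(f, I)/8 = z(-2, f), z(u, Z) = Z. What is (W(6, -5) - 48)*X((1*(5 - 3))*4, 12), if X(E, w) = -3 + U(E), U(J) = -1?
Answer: 0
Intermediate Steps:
W(f, I) = 8*f
X(E, w) = -4 (X(E, w) = -3 - 1 = -4)
(W(6, -5) - 48)*X((1*(5 - 3))*4, 12) = (8*6 - 48)*(-4) = (48 - 48)*(-4) = 0*(-4) = 0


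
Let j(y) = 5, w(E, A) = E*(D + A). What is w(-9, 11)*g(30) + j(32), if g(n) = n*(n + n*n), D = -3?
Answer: -2008795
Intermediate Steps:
w(E, A) = E*(-3 + A)
g(n) = n*(n + n²)
w(-9, 11)*g(30) + j(32) = (-9*(-3 + 11))*(30²*(1 + 30)) + 5 = (-9*8)*(900*31) + 5 = -72*27900 + 5 = -2008800 + 5 = -2008795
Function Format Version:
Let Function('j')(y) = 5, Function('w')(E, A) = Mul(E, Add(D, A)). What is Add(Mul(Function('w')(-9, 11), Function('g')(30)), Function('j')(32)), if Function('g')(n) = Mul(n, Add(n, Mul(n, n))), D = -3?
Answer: -2008795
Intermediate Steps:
Function('w')(E, A) = Mul(E, Add(-3, A))
Function('g')(n) = Mul(n, Add(n, Pow(n, 2)))
Add(Mul(Function('w')(-9, 11), Function('g')(30)), Function('j')(32)) = Add(Mul(Mul(-9, Add(-3, 11)), Mul(Pow(30, 2), Add(1, 30))), 5) = Add(Mul(Mul(-9, 8), Mul(900, 31)), 5) = Add(Mul(-72, 27900), 5) = Add(-2008800, 5) = -2008795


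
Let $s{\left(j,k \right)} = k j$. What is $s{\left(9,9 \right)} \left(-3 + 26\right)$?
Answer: $1863$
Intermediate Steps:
$s{\left(j,k \right)} = j k$
$s{\left(9,9 \right)} \left(-3 + 26\right) = 9 \cdot 9 \left(-3 + 26\right) = 81 \cdot 23 = 1863$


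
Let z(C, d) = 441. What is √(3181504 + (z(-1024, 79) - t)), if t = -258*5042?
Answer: √4482781 ≈ 2117.3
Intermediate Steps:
t = -1300836
√(3181504 + (z(-1024, 79) - t)) = √(3181504 + (441 - 1*(-1300836))) = √(3181504 + (441 + 1300836)) = √(3181504 + 1301277) = √4482781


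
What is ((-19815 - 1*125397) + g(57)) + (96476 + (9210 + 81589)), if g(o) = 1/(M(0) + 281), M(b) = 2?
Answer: 11903830/283 ≈ 42063.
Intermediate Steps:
g(o) = 1/283 (g(o) = 1/(2 + 281) = 1/283)
((-19815 - 1*125397) + g(57)) + (96476 + (9210 + 81589)) = ((-19815 - 1*125397) + 1/283) + (96476 + (9210 + 81589)) = ((-19815 - 125397) + 1/283) + (96476 + 90799) = (-145212 + 1/283) + 187275 = -41094995/283 + 187275 = 11903830/283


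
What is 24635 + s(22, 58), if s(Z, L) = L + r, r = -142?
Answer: 24551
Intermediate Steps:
s(Z, L) = -142 + L (s(Z, L) = L - 142 = -142 + L)
24635 + s(22, 58) = 24635 + (-142 + 58) = 24635 - 84 = 24551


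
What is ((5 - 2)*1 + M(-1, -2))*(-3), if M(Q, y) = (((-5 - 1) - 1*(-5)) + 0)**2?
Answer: -12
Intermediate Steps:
M(Q, y) = 1 (M(Q, y) = ((-6 + 5) + 0)**2 = (-1 + 0)**2 = (-1)**2 = 1)
((5 - 2)*1 + M(-1, -2))*(-3) = ((5 - 2)*1 + 1)*(-3) = (3*1 + 1)*(-3) = (3 + 1)*(-3) = 4*(-3) = -12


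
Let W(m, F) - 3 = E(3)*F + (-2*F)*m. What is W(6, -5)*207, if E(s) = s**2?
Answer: 3726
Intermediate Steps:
W(m, F) = 3 + 9*F - 2*F*m (W(m, F) = 3 + (3**2*F + (-2*F)*m) = 3 + (9*F - 2*F*m) = 3 + 9*F - 2*F*m)
W(6, -5)*207 = (3 + 9*(-5) - 2*(-5)*6)*207 = (3 - 45 + 60)*207 = 18*207 = 3726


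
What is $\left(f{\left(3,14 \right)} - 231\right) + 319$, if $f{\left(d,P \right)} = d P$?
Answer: $130$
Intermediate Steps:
$f{\left(d,P \right)} = P d$
$\left(f{\left(3,14 \right)} - 231\right) + 319 = \left(14 \cdot 3 - 231\right) + 319 = \left(42 - 231\right) + 319 = -189 + 319 = 130$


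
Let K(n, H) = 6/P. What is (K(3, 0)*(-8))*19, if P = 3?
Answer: -304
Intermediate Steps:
K(n, H) = 2 (K(n, H) = 6/3 = 6*(1/3) = 2)
(K(3, 0)*(-8))*19 = (2*(-8))*19 = -16*19 = -304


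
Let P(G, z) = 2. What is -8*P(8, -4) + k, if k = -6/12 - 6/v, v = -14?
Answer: -225/14 ≈ -16.071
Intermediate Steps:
k = -1/14 (k = -6/12 - 6/(-14) = -6*1/12 - 6*(-1/14) = -½ + 3/7 = -1/14 ≈ -0.071429)
-8*P(8, -4) + k = -8*2 - 1/14 = -16 - 1/14 = -225/14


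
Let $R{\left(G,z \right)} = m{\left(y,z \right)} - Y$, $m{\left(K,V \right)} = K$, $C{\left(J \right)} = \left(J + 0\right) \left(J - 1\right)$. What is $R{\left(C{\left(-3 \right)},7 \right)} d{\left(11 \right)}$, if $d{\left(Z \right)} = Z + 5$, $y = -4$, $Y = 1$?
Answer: $-80$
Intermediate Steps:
$d{\left(Z \right)} = 5 + Z$
$C{\left(J \right)} = J \left(-1 + J\right)$
$R{\left(G,z \right)} = -5$ ($R{\left(G,z \right)} = -4 - 1 = -5$)
$R{\left(C{\left(-3 \right)},7 \right)} d{\left(11 \right)} = - 5 \left(5 + 11\right) = \left(-5\right) 16 = -80$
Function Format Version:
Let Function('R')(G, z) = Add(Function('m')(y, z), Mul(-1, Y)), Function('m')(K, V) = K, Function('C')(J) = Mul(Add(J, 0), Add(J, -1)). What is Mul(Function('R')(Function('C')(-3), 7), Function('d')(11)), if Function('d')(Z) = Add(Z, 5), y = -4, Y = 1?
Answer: -80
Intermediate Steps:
Function('d')(Z) = Add(5, Z)
Function('C')(J) = Mul(J, Add(-1, J))
Function('R')(G, z) = -5 (Function('R')(G, z) = Add(-4, Mul(-1, 1)) = Add(-4, -1) = -5)
Mul(Function('R')(Function('C')(-3), 7), Function('d')(11)) = Mul(-5, Add(5, 11)) = Mul(-5, 16) = -80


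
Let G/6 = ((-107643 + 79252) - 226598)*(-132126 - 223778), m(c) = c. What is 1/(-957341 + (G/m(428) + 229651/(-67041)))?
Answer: 7173387/9119250129782320 ≈ 7.8662e-10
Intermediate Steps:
G = 544509630336 (G = 6*(((-107643 + 79252) - 226598)*(-132126 - 223778)) = 6*((-28391 - 226598)*(-355904)) = 6*(-254989*(-355904)) = 6*90751605056 = 544509630336)
1/(-957341 + (G/m(428) + 229651/(-67041))) = 1/(-957341 + (544509630336/428 + 229651/(-67041))) = 1/(-957341 + (544509630336*(1/428) + 229651*(-1/67041))) = 1/(-957341 + (136127407584/107 - 229651/67041)) = 1/(-957341 + 9126117507266287/7173387) = 1/(9119250129782320/7173387) = 7173387/9119250129782320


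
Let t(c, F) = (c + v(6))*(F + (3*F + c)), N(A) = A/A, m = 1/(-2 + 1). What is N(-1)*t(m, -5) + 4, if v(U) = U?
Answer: -101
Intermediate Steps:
m = -1 (m = 1/(-1) = -1)
N(A) = 1
t(c, F) = (6 + c)*(c + 4*F) (t(c, F) = (c + 6)*(F + (3*F + c)) = (6 + c)*(F + (c + 3*F)) = (6 + c)*(c + 4*F))
N(-1)*t(m, -5) + 4 = 1*((-1)² + 6*(-1) + 24*(-5) + 4*(-5)*(-1)) + 4 = 1*(1 - 6 - 120 + 20) + 4 = 1*(-105) + 4 = -105 + 4 = -101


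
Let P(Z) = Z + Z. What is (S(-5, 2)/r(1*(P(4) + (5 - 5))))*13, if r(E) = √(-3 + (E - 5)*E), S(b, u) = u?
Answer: 26*√21/21 ≈ 5.6737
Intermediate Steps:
P(Z) = 2*Z
r(E) = √(-3 + E*(-5 + E)) (r(E) = √(-3 + (-5 + E)*E) = √(-3 + E*(-5 + E)))
(S(-5, 2)/r(1*(P(4) + (5 - 5))))*13 = (2/(√(-3 + (1*(2*4 + (5 - 5)))² - 5*(2*4 + (5 - 5)))))*13 = (2/(√(-3 + (1*(8 + 0))² - 5*(8 + 0))))*13 = (2/(√(-3 + (1*8)² - 5*8)))*13 = (2/(√(-3 + 8² - 5*8)))*13 = (2/(√(-3 + 64 - 40)))*13 = (2/(√21))*13 = (2*(√21/21))*13 = (2*√21/21)*13 = 26*√21/21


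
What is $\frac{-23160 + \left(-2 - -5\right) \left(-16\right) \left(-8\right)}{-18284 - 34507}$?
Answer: $\frac{7592}{17597} \approx 0.43144$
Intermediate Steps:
$\frac{-23160 + \left(-2 - -5\right) \left(-16\right) \left(-8\right)}{-18284 - 34507} = \frac{-23160 + \left(-2 + 5\right) \left(-16\right) \left(-8\right)}{-52791} = \left(-23160 + 3 \left(-16\right) \left(-8\right)\right) \left(- \frac{1}{52791}\right) = \left(-23160 - -384\right) \left(- \frac{1}{52791}\right) = \left(-23160 + 384\right) \left(- \frac{1}{52791}\right) = \left(-22776\right) \left(- \frac{1}{52791}\right) = \frac{7592}{17597}$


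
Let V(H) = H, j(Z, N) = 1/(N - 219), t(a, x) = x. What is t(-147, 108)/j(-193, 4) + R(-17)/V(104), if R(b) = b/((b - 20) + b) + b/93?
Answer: -310962223/13392 ≈ -23220.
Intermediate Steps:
j(Z, N) = 1/(-219 + N)
R(b) = b/93 + b/(-20 + 2*b) (R(b) = b/((-20 + b) + b) + b*(1/93) = b/(-20 + 2*b) + b/93 = b/93 + b/(-20 + 2*b))
t(-147, 108)/j(-193, 4) + R(-17)/V(104) = 108/(1/(-219 + 4)) + ((1/186)*(-17)*(73 + 2*(-17))/(-10 - 17))/104 = 108/(1/(-215)) + ((1/186)*(-17)*(73 - 34)/(-27))*(1/104) = 108/(-1/215) + ((1/186)*(-17)*(-1/27)*39)*(1/104) = 108*(-215) + (221/1674)*(1/104) = -23220 + 17/13392 = -310962223/13392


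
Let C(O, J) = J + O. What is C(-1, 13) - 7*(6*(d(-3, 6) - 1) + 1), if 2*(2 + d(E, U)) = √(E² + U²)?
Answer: 131 - 63*√5 ≈ -9.8723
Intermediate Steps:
d(E, U) = -2 + √(E² + U²)/2
C(-1, 13) - 7*(6*(d(-3, 6) - 1) + 1) = (13 - 1) - 7*(6*((-2 + √((-3)² + 6²)/2) - 1) + 1) = 12 - 7*(6*((-2 + √(9 + 36)/2) - 1) + 1) = 12 - 7*(6*((-2 + √45/2) - 1) + 1) = 12 - 7*(6*((-2 + (3*√5)/2) - 1) + 1) = 12 - 7*(6*((-2 + 3*√5/2) - 1) + 1) = 12 - 7*(6*(-3 + 3*√5/2) + 1) = 12 - 7*((-18 + 9*√5) + 1) = 12 - 7*(-17 + 9*√5) = 12 + (119 - 63*√5) = 131 - 63*√5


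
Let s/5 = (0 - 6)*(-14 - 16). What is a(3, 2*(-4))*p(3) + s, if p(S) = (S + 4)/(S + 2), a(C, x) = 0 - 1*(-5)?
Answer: 907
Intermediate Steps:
a(C, x) = 5 (a(C, x) = 0 + 5 = 5)
p(S) = (4 + S)/(2 + S)
s = 900 (s = 5*((0 - 6)*(-14 - 16)) = 5*(-6*(-30)) = 5*180 = 900)
a(3, 2*(-4))*p(3) + s = 5*((4 + 3)/(2 + 3)) + 900 = 5*(7/5) + 900 = 7 + 900 = 907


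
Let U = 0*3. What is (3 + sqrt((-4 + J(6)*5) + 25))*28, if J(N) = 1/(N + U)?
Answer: 84 + 14*sqrt(786)/3 ≈ 214.83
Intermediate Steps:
U = 0
J(N) = 1/N (J(N) = 1/(N + 0) = 1/N)
(3 + sqrt((-4 + J(6)*5) + 25))*28 = (3 + sqrt((-4 + 5/6) + 25))*28 = (3 + sqrt(-19/6 + 25))*28 = (3 + sqrt(131/6))*28 = (3 + sqrt(786)/6)*28 = 84 + 14*sqrt(786)/3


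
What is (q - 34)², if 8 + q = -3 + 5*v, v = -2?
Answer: 3025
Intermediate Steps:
q = -21 (q = -8 + (-3 + 5*(-2)) = -8 + (-3 - 10) = -8 - 13 = -21)
(q - 34)² = (-21 - 34)² = (-55)² = 3025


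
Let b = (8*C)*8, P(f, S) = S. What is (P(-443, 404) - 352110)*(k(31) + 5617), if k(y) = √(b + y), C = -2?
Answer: -1975532602 - 351706*I*√97 ≈ -1.9755e+9 - 3.4639e+6*I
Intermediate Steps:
b = -128 (b = (8*(-2))*8 = -16*8 = -128)
k(y) = √(-128 + y)
(P(-443, 404) - 352110)*(k(31) + 5617) = (404 - 352110)*(√(-128 + 31) + 5617) = -351706*(√(-97) + 5617) = -351706*(I*√97 + 5617) = -351706*(5617 + I*√97) = -1975532602 - 351706*I*√97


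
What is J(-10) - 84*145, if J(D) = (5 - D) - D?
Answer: -12155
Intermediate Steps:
J(D) = 5 - 2*D
J(-10) - 84*145 = (5 - 2*(-10)) - 84*145 = (5 + 20) - 12180 = 25 - 12180 = -12155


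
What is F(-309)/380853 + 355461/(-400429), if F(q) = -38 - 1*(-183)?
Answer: -135320326028/152504585937 ≈ -0.88732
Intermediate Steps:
F(q) = 145 (F(q) = -38 + 183 = 145)
F(-309)/380853 + 355461/(-400429) = 145/380853 + 355461/(-400429) = 145*(1/380853) + 355461*(-1/400429) = 145/380853 - 355461/400429 = -135320326028/152504585937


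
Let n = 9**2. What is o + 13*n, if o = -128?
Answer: 925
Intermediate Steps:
n = 81
o + 13*n = -128 + 13*81 = -128 + 1053 = 925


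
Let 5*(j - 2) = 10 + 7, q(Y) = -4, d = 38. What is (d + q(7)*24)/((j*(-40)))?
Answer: 29/108 ≈ 0.26852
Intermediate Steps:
j = 27/5 (j = 2 + (10 + 7)/5 = 2 + (1/5)*17 = 2 + 17/5 = 27/5 ≈ 5.4000)
(d + q(7)*24)/((j*(-40))) = (38 - 4*24)/(((27/5)*(-40))) = (38 - 96)/(-216) = -58*(-1/216) = 29/108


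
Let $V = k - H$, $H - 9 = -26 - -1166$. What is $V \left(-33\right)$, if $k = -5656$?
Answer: $224565$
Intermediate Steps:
$H = 1149$ ($H = 9 - -1140 = 9 + \left(-26 + 1166\right) = 9 + 1140 = 1149$)
$V = -6805$ ($V = -5656 - 1149 = -6805$)
$V \left(-33\right) = \left(-6805\right) \left(-33\right) = 224565$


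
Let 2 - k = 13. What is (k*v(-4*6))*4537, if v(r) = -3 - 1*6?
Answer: 449163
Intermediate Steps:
k = -11 (k = 2 - 1*13 = 2 - 13 = -11)
v(r) = -9 (v(r) = -3 - 6 = -9)
(k*v(-4*6))*4537 = -11*(-9)*4537 = 99*4537 = 449163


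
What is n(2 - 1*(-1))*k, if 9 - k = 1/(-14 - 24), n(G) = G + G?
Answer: 1029/19 ≈ 54.158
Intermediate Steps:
n(G) = 2*G
k = 343/38 (k = 9 - 1/(-14 - 24) = 9 - 1/(-38) = 9 - 1*(-1/38) = 9 + 1/38 = 343/38 ≈ 9.0263)
n(2 - 1*(-1))*k = (2*(2 - 1*(-1)))*(343/38) = (2*(2 + 1))*(343/38) = (2*3)*(343/38) = 6*(343/38) = 1029/19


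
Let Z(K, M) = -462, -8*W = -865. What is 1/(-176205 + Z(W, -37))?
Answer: -1/176667 ≈ -5.6604e-6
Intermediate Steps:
W = 865/8 (W = -⅛*(-865) = 865/8 ≈ 108.13)
1/(-176205 + Z(W, -37)) = 1/(-176205 - 462) = 1/(-176667) = -1/176667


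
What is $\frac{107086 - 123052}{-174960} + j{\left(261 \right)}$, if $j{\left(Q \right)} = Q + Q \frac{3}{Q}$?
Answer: $\frac{2566967}{9720} \approx 264.09$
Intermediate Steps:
$j{\left(Q \right)} = 3 + Q$ ($j{\left(Q \right)} = Q + 3 = 3 + Q$)
$\frac{107086 - 123052}{-174960} + j{\left(261 \right)} = \frac{107086 - 123052}{-174960} + \left(3 + 261\right) = \left(-15966\right) \left(- \frac{1}{174960}\right) + 264 = \frac{887}{9720} + 264 = \frac{2566967}{9720}$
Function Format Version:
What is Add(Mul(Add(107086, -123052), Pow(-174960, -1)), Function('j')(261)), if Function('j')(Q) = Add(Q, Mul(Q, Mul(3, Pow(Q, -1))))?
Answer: Rational(2566967, 9720) ≈ 264.09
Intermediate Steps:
Function('j')(Q) = Add(3, Q) (Function('j')(Q) = Add(Q, 3) = Add(3, Q))
Add(Mul(Add(107086, -123052), Pow(-174960, -1)), Function('j')(261)) = Add(Mul(Add(107086, -123052), Pow(-174960, -1)), Add(3, 261)) = Add(Mul(-15966, Rational(-1, 174960)), 264) = Add(Rational(887, 9720), 264) = Rational(2566967, 9720)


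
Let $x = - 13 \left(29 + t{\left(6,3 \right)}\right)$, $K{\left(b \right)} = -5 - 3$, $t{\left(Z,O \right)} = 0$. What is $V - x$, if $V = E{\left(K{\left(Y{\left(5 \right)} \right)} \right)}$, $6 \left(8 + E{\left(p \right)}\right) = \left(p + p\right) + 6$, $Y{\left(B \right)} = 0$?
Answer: $\frac{1102}{3} \approx 367.33$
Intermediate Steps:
$K{\left(b \right)} = -8$ ($K{\left(b \right)} = -5 - 3 = -8$)
$E{\left(p \right)} = -7 + \frac{p}{3}$ ($E{\left(p \right)} = -8 + \frac{\left(p + p\right) + 6}{6} = -8 + \frac{2 p + 6}{6} = -8 + \frac{6 + 2 p}{6} = -8 + \left(1 + \frac{p}{3}\right) = -7 + \frac{p}{3}$)
$x = -377$ ($x = - 13 \left(29 + 0\right) = \left(-13\right) 29 = -377$)
$V = - \frac{29}{3}$ ($V = -7 + \frac{1}{3} \left(-8\right) = -7 - \frac{8}{3} = - \frac{29}{3} \approx -9.6667$)
$V - x = - \frac{29}{3} - -377 = - \frac{29}{3} + 377 = \frac{1102}{3}$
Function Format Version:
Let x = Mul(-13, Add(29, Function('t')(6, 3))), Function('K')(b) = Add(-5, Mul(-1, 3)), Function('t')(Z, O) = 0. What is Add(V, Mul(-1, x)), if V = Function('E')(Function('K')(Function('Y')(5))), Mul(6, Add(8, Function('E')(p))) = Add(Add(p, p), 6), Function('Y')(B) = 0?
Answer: Rational(1102, 3) ≈ 367.33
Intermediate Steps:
Function('K')(b) = -8 (Function('K')(b) = Add(-5, -3) = -8)
Function('E')(p) = Add(-7, Mul(Rational(1, 3), p)) (Function('E')(p) = Add(-8, Mul(Rational(1, 6), Add(Add(p, p), 6))) = Add(-8, Mul(Rational(1, 6), Add(Mul(2, p), 6))) = Add(-8, Mul(Rational(1, 6), Add(6, Mul(2, p)))) = Add(-8, Add(1, Mul(Rational(1, 3), p))) = Add(-7, Mul(Rational(1, 3), p)))
x = -377 (x = Mul(-13, Add(29, 0)) = Mul(-13, 29) = -377)
V = Rational(-29, 3) (V = Add(-7, Mul(Rational(1, 3), -8)) = Add(-7, Rational(-8, 3)) = Rational(-29, 3) ≈ -9.6667)
Add(V, Mul(-1, x)) = Add(Rational(-29, 3), Mul(-1, -377)) = Add(Rational(-29, 3), 377) = Rational(1102, 3)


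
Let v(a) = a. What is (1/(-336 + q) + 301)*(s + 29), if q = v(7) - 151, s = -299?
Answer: -1300311/16 ≈ -81270.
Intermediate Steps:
q = -144 (q = 7 - 151 = -144)
(1/(-336 + q) + 301)*(s + 29) = (1/(-336 - 144) + 301)*(-299 + 29) = (1/(-480) + 301)*(-270) = (-1/480 + 301)*(-270) = (144479/480)*(-270) = -1300311/16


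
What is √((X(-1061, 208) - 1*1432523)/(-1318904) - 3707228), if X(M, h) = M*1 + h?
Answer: 8*I*√1574401852566389/164863 ≈ 1925.4*I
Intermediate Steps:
X(M, h) = M + h
√((X(-1061, 208) - 1*1432523)/(-1318904) - 3707228) = √(((-1061 + 208) - 1*1432523)/(-1318904) - 3707228) = √((-853 - 1432523)*(-1/1318904) - 3707228) = √(-1433376*(-1/1318904) - 3707228) = √(179172/164863 - 3707228) = √(-611184550592/164863) = 8*I*√1574401852566389/164863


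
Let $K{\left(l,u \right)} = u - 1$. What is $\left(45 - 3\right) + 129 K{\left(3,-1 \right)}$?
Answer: $-216$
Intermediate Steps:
$K{\left(l,u \right)} = -1 + u$
$\left(45 - 3\right) + 129 K{\left(3,-1 \right)} = \left(45 - 3\right) + 129 \left(-1 - 1\right) = 42 + 129 \left(-2\right) = 42 - 258 = -216$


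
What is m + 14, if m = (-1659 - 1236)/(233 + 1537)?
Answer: 1459/118 ≈ 12.364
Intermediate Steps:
m = -193/118 (m = -2895/1770 = -2895*1/1770 = -193/118 ≈ -1.6356)
m + 14 = -193/118 + 14 = 1459/118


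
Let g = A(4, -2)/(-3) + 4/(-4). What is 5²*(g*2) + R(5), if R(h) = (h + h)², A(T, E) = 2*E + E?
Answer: 150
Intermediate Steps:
A(T, E) = 3*E
g = 1 (g = (3*(-2))/(-3) + 4/(-4) = -6*(-⅓) + 4*(-¼) = 2 - 1 = 1)
R(h) = 4*h² (R(h) = (2*h)² = 4*h²)
5²*(g*2) + R(5) = 5²*(1*2) + 4*5² = 25*2 + 4*25 = 50 + 100 = 150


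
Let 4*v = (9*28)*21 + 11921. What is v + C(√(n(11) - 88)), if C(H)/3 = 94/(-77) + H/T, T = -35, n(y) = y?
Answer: 1324273/308 - 3*I*√77/35 ≈ 4299.6 - 0.75214*I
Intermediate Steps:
C(H) = -282/77 - 3*H/35 (C(H) = 3*(94/(-77) + H/(-35)) = 3*(94*(-1/77) + H*(-1/35)) = 3*(-94/77 - H/35) = -282/77 - 3*H/35)
v = 17213/4 (v = ((9*28)*21 + 11921)/4 = (252*21 + 11921)/4 = (5292 + 11921)/4 = (¼)*17213 = 17213/4 ≈ 4303.3)
v + C(√(n(11) - 88)) = 17213/4 + (-282/77 - 3*√(11 - 88)/35) = 17213/4 + (-282/77 - 3*I*√77/35) = 1324273/308 - 3*I*√77/35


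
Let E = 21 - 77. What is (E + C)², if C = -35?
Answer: 8281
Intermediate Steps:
E = -56
(E + C)² = (-56 - 35)² = (-91)² = 8281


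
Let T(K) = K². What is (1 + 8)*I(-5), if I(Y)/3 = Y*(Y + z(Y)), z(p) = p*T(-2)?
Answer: 3375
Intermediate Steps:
z(p) = 4*p (z(p) = p*(-2)² = p*4 = 4*p)
I(Y) = 15*Y² (I(Y) = 3*(Y*(Y + 4*Y)) = 3*(Y*(5*Y)) = 3*(5*Y²) = 15*Y²)
(1 + 8)*I(-5) = (1 + 8)*(15*(-5)²) = 9*(15*25) = 9*375 = 3375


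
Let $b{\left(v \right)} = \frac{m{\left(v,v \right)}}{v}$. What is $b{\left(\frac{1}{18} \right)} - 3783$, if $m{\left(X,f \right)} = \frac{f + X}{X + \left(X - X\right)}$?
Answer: $-3747$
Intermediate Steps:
$m{\left(X,f \right)} = \frac{X + f}{X}$ ($m{\left(X,f \right)} = \frac{X + f}{X + 0} = \frac{X + f}{X}$)
$b{\left(v \right)} = \frac{2}{v}$ ($b{\left(v \right)} = \frac{\frac{1}{v} \left(v + v\right)}{v} = \frac{\frac{1}{v} 2 v}{v} = \frac{2}{v}$)
$b{\left(\frac{1}{18} \right)} - 3783 = \frac{2}{\frac{1}{18}} - 3783 = 2 \frac{1}{\frac{1}{18}} - 3783 = 2 \cdot 18 - 3783 = 36 - 3783 = -3747$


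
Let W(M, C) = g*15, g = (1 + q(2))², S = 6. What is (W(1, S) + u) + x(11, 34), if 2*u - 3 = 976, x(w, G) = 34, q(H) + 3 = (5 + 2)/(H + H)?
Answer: 8391/16 ≈ 524.44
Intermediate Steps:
q(H) = -3 + 7/(2*H) (q(H) = -3 + (5 + 2)/(H + H) = -3 + 7/((2*H)) = -3 + 7*(1/(2*H)) = -3 + 7/(2*H))
u = 979/2 (u = 3/2 + (½)*976 = 3/2 + 488 = 979/2 ≈ 489.50)
g = 1/16 (g = (1 + (-3 + (7/2)/2))² = (1 + (-3 + (7/2)*(½)))² = (1 + (-3 + 7/4))² = (1 - 5/4)² = (-¼)² = 1/16 ≈ 0.062500)
W(M, C) = 15/16 (W(M, C) = (1/16)*15 = 15/16)
(W(1, S) + u) + x(11, 34) = (15/16 + 979/2) + 34 = 7847/16 + 34 = 8391/16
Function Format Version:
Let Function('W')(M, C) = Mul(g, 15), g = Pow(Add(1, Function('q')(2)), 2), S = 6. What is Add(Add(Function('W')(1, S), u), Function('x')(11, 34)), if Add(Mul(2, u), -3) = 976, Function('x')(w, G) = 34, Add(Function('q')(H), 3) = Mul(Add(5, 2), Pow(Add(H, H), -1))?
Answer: Rational(8391, 16) ≈ 524.44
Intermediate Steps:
Function('q')(H) = Add(-3, Mul(Rational(7, 2), Pow(H, -1))) (Function('q')(H) = Add(-3, Mul(Add(5, 2), Pow(Add(H, H), -1))) = Add(-3, Mul(7, Pow(Mul(2, H), -1))) = Add(-3, Mul(7, Mul(Rational(1, 2), Pow(H, -1)))) = Add(-3, Mul(Rational(7, 2), Pow(H, -1))))
u = Rational(979, 2) (u = Add(Rational(3, 2), Mul(Rational(1, 2), 976)) = Add(Rational(3, 2), 488) = Rational(979, 2) ≈ 489.50)
g = Rational(1, 16) (g = Pow(Add(1, Add(-3, Mul(Rational(7, 2), Pow(2, -1)))), 2) = Pow(Add(1, Add(-3, Mul(Rational(7, 2), Rational(1, 2)))), 2) = Pow(Add(1, Add(-3, Rational(7, 4))), 2) = Pow(Add(1, Rational(-5, 4)), 2) = Pow(Rational(-1, 4), 2) = Rational(1, 16) ≈ 0.062500)
Function('W')(M, C) = Rational(15, 16) (Function('W')(M, C) = Mul(Rational(1, 16), 15) = Rational(15, 16))
Add(Add(Function('W')(1, S), u), Function('x')(11, 34)) = Add(Add(Rational(15, 16), Rational(979, 2)), 34) = Add(Rational(7847, 16), 34) = Rational(8391, 16)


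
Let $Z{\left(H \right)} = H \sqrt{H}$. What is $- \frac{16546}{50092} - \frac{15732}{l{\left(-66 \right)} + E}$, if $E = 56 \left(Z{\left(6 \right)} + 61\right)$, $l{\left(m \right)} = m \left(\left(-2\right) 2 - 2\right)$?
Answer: $- \frac{101039507183}{21686655158} + \frac{330372 \sqrt{6}}{865873} \approx -3.7245$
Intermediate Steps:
$Z{\left(H \right)} = H^{\frac{3}{2}}$
$l{\left(m \right)} = - 6 m$ ($l{\left(m \right)} = m \left(-4 - 2\right) = m \left(-6\right) = - 6 m$)
$E = 3416 + 336 \sqrt{6}$ ($E = 56 \left(6^{\frac{3}{2}} + 61\right) = 56 \left(6 \sqrt{6} + 61\right) = 56 \left(61 + 6 \sqrt{6}\right) = 3416 + 336 \sqrt{6} \approx 4239.0$)
$- \frac{16546}{50092} - \frac{15732}{l{\left(-66 \right)} + E} = - \frac{16546}{50092} - \frac{15732}{\left(-6\right) \left(-66\right) + \left(3416 + 336 \sqrt{6}\right)} = \left(-16546\right) \frac{1}{50092} - \frac{15732}{396 + \left(3416 + 336 \sqrt{6}\right)} = - \frac{8273}{25046} - \frac{15732}{3812 + 336 \sqrt{6}}$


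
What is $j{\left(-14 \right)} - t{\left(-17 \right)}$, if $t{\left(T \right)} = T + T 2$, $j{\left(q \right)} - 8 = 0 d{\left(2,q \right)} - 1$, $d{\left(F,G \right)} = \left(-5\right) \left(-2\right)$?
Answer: $58$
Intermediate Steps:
$d{\left(F,G \right)} = 10$
$j{\left(q \right)} = 7$ ($j{\left(q \right)} = 8 + \left(0 \cdot 10 - 1\right) = 8 + \left(0 - 1\right) = 8 - 1 = 7$)
$t{\left(T \right)} = 3 T$ ($t{\left(T \right)} = T + 2 T = 3 T$)
$j{\left(-14 \right)} - t{\left(-17 \right)} = 7 - 3 \left(-17\right) = 7 - -51 = 7 + 51 = 58$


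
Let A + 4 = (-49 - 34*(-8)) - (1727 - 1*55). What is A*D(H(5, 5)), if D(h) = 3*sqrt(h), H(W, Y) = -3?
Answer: -4359*I*sqrt(3) ≈ -7550.0*I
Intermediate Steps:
A = -1453 (A = -4 + ((-49 - 34*(-8)) - (1727 - 1*55)) = -4 + ((-49 + 272) - (1727 - 55)) = -4 + (223 - 1*1672) = -4 + (223 - 1672) = -4 - 1449 = -1453)
A*D(H(5, 5)) = -4359*sqrt(-3) = -4359*I*sqrt(3)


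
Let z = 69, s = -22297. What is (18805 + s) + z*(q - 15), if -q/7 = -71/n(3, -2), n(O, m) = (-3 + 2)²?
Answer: 29766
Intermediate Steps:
n(O, m) = 1 (n(O, m) = (-1)² = 1)
q = 497 (q = -(-497)/1 = -(-497) = -7*(-71) = 497)
(18805 + s) + z*(q - 15) = (18805 - 22297) + 69*(497 - 15) = -3492 + 69*482 = -3492 + 33258 = 29766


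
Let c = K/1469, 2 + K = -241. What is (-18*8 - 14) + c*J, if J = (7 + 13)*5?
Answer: -256402/1469 ≈ -174.54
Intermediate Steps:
K = -243 (K = -2 - 241 = -243)
J = 100 (J = 20*5 = 100)
c = -243/1469 ≈ -0.16542
(-18*8 - 14) + c*J = (-18*8 - 14) - 243/1469*100 = (-144 - 14) - 24300/1469 = -158 - 24300/1469 = -256402/1469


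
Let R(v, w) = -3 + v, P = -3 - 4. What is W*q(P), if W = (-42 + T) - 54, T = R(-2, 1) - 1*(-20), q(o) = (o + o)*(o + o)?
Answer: -15876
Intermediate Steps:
P = -7
q(o) = 4*o² (q(o) = (2*o)*(2*o) = 4*o²)
T = 15 (T = (-3 - 2) - 1*(-20) = -5 + 20 = 15)
W = -81 (W = (-42 + 15) - 54 = -27 - 54 = -81)
W*q(P) = -324*(-7)² = -324*49 = -81*196 = -15876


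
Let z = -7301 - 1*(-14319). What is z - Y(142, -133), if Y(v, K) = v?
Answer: 6876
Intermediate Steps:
z = 7018 (z = -7301 + 14319 = 7018)
z - Y(142, -133) = 7018 - 1*142 = 7018 - 142 = 6876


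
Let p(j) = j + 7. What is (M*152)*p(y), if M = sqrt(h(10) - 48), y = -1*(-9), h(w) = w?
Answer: 2432*I*sqrt(38) ≈ 14992.0*I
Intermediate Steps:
y = 9
p(j) = 7 + j
M = I*sqrt(38) (M = sqrt(10 - 48) = sqrt(-38) = I*sqrt(38) ≈ 6.1644*I)
(M*152)*p(y) = ((I*sqrt(38))*152)*(7 + 9) = (152*I*sqrt(38))*16 = 2432*I*sqrt(38)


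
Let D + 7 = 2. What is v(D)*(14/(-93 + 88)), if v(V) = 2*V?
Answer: 28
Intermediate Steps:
D = -5 (D = -7 + 2 = -5)
v(D)*(14/(-93 + 88)) = (2*(-5))*(14/(-93 + 88)) = -140/(-5) = -140*(-1)/5 = -10*(-14/5) = 28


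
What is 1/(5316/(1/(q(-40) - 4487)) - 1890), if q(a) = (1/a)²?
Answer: -400/9541911471 ≈ -4.1920e-8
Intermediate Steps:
q(a) = a⁻²
1/(5316/(1/(q(-40) - 4487)) - 1890) = 1/(5316/(1/((-40)⁻² - 4487)) - 1890) = 1/(5316/(1/(1/1600 - 4487)) - 1890) = 1/(5316/(1/(-7179199/1600)) - 1890) = 1/(5316/(-1600/7179199) - 1890) = 1/(5316*(-7179199/1600) - 1890) = 1/(-9541155471/400 - 1890) = 1/(-9541911471/400) = -400/9541911471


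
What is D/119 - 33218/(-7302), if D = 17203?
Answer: 64784624/434469 ≈ 149.11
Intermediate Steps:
D/119 - 33218/(-7302) = 17203/119 - 33218/(-7302) = 17203*(1/119) - 33218*(-1/7302) = 17203/119 + 16609/3651 = 64784624/434469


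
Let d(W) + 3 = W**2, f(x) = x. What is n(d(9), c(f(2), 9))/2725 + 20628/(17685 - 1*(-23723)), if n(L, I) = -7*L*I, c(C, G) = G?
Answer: -36816903/28209200 ≈ -1.3051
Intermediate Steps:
d(W) = -3 + W**2
n(L, I) = -7*I*L
n(d(9), c(f(2), 9))/2725 + 20628/(17685 - 1*(-23723)) = -7*9*(-3 + 9**2)/2725 + 20628/(17685 - 1*(-23723)) = -7*9*(-3 + 81)*(1/2725) + 20628/(17685 + 23723) = -7*9*78*(1/2725) + 20628/41408 = -4914*1/2725 + 20628*(1/41408) = -4914/2725 + 5157/10352 = -36816903/28209200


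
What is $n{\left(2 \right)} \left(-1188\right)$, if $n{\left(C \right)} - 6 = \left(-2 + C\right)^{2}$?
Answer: $-7128$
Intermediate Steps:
$n{\left(C \right)} = 6 + \left(-2 + C\right)^{2}$
$n{\left(2 \right)} \left(-1188\right) = \left(6 + \left(-2 + 2\right)^{2}\right) \left(-1188\right) = \left(6 + 0^{2}\right) \left(-1188\right) = \left(6 + 0\right) \left(-1188\right) = 6 \left(-1188\right) = -7128$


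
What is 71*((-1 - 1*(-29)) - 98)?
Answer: -4970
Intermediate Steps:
71*((-1 - 1*(-29)) - 98) = 71*((-1 + 29) - 98) = 71*(28 - 98) = 71*(-70) = -4970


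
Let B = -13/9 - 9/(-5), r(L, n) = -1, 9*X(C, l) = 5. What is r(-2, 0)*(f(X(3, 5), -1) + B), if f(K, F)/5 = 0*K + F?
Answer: 209/45 ≈ 4.6444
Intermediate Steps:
X(C, l) = 5/9 (X(C, l) = (1/9)*5 = 5/9)
f(K, F) = 5*F (f(K, F) = 5*(0*K + F) = 5*(0 + F) = 5*F)
B = 16/45 (B = -13*1/9 - 9*(-1/5) = -13/9 + 9/5 = 16/45 ≈ 0.35556)
r(-2, 0)*(f(X(3, 5), -1) + B) = -(5*(-1) + 16/45) = -(-5 + 16/45) = -1*(-209/45) = 209/45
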